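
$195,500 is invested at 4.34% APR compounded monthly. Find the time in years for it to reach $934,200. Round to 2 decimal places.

Periodic rate i = 0.0434/12 = 0.00361667.
n = ln(934200/195500) / ln(1+0.00361667) = ln(4.77852) / 0.003610 = 433.2600 months
= 433.2600/12 years

36.10 years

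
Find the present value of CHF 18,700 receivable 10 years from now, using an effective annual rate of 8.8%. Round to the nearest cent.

PV = 18,700 / (1 + 0.088)^10 = 18,700 / 2.324283 = 8,045.4928

CHF 8,045.49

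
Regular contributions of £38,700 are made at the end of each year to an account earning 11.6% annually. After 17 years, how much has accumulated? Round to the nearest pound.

FV = PMT · [(1+i)^n − 1] / i = 38700 · 47.076505 = 1,821,860.7322

£1,821,861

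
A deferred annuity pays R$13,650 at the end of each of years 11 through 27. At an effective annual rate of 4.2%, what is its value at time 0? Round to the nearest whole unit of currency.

PV at t=10 (ordinary 17-year annuity): 13650 × a(17|0.042) = 13650 × 11.979122 = 163,515.0183
Discount back 10 years: 163,515.0183 × (1+0.042)^(−10) = 163,515.0183 × 0.662709 = 108,362.8597

R$108,363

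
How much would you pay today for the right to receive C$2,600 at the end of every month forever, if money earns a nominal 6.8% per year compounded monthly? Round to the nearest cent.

Periodic rate i = 0.068/12 = 0.00566667.
PV = PMT / i = 2600 / 0.00566667 = 458,823.5294

C$458,823.53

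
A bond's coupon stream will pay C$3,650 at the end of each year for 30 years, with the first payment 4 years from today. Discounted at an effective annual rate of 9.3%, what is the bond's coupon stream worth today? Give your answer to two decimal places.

Value one period before first payment (t=3): 3650 × [1 − (1+0.093)^(−30)] / 0.093 = 3650 × 10.006390 = 36,523.3247
Discount back 3 years: 36,523.3247 × (1+0.093)^(−3) = 36,523.3247 × 0.765843 = 27,971.1175

C$27,971.12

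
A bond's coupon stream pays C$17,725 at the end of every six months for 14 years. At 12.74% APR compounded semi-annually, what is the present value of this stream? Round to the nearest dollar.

C$228,882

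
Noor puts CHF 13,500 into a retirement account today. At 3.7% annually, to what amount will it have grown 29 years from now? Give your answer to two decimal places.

13,500 × (1+0.037)^29 = 13,500 × 2.868032 = 38,718.4269

CHF 38,718.43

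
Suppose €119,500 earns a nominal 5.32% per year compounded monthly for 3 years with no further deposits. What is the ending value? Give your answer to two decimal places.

€140,129.03

Periodic rate i = 0.0532/12 = 0.00443333; n = 3 × 12 = 36 periods.
119,500 × (1+0.00443333)^36 = 119,500 × 1.172628 = 140,129.0290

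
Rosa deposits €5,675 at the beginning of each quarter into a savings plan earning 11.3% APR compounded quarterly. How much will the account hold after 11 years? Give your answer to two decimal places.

With 4 periods per year: i = 0.02825, n = 44.
FV = 5675 × [(1+0.02825)^44 − 1] / 0.02825 × (1+i) = 5675 × 87.602393 = 497,143.5779
Payments are at the start of each period, so multiply by (1+i).

€497,143.58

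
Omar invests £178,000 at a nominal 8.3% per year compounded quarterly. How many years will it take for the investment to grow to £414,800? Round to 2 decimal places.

Periodic rate i = 0.083/4 = 0.02075.
(1+i)^n = 414800/178000 = 2.33034, so n = ln 2.33034 / ln 1.02075 = 41.1933 quarters
= 41.1933/4 years

10.30 years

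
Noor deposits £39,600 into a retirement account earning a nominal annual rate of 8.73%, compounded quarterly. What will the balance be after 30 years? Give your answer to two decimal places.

£528,296.90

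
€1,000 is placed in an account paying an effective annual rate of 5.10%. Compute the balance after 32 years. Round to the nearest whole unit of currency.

€4,912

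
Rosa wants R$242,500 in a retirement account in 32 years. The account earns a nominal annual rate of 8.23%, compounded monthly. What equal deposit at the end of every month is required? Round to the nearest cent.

R$129.94

With 12 periods per year: i = 0.00685833, n = 384.
PMT = 242500 / ( [(1+0.00685833)^384 − 1] / 0.00685833 ) = 242500 / 1866.224811 = 129.9415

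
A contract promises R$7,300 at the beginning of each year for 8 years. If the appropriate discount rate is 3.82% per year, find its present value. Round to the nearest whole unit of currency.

R$51,408

PV = 7300 × [1 − (1+0.0382)^(−8)] / 0.0382 × (1+i) = 7300 × 7.042184 = 51,407.9414
(annuity-due: payments at period start, so ×(1+i).)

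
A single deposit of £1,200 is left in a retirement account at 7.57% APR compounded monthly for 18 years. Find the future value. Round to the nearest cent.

£4,667.58

With 12 periods per year: i = 0.00630833, n = 216.
FV = 1,200 × (1 + 0.00630833)^216 = 4,667.5844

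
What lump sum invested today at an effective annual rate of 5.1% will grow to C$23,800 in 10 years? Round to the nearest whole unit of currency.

C$14,473

PV = FV·(1+i)^(−n) = 23,800 × 0.608097 = 14,472.7079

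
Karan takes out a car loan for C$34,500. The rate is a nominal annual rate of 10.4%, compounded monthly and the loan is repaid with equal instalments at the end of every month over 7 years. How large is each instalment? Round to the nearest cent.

C$579.90

Periodic rate i = 0.104/12 = 0.00866667; n = 7 × 12 = 84 periods.
Annuity-PV factor = 59.493379; PMT = 34500 / 59.493379 = 579.8965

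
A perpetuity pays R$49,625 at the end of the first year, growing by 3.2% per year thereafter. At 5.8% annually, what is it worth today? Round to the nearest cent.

R$1,908,653.85

PV = D₁/(r − g) = 49625/(0.058 − 0.032) = 1,908,653.8462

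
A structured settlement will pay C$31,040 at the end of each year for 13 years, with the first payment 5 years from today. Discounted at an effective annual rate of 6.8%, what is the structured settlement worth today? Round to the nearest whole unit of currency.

C$201,678

Value one period before first payment (t=4): 31040 × [1 − (1+0.068)^(−13)] / 0.068 = 31040 × 8.453223 = 262,388.0270
Discount back 4 years: 262,388.0270 × (1+0.068)^(−4) = 262,388.0270 × 0.768626 = 201,678.2216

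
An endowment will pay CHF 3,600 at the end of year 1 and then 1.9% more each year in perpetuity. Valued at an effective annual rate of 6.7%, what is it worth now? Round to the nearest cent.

PV = PMT / (i − g) = 3600 / (0.067 − 0.019) = 3600 / 0.048000 = 75,000.0000

CHF 75,000.00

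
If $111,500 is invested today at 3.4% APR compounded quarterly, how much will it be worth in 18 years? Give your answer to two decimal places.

Periodic rate i = 0.034/4 = 0.0085; n = 18 × 4 = 72 periods.
FV = PV·(1+i)^n = 111,500 × 1.839353 = 205,087.8116

$205,087.81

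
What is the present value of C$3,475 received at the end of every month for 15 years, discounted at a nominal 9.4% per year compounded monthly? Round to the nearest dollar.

With 12 periods per year: i = 0.00783333, n = 180.
PV = 3475 × [1 − (1+0.00783333)^(−180)] / 0.00783333 = 3475 × 96.320648 = 334,714.2525

C$334,714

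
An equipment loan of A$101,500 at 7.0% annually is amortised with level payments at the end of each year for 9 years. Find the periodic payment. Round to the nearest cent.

A$15,578.88

Annuity-PV factor = 6.515232; PMT = 101500 / 6.515232 = 15,578.8767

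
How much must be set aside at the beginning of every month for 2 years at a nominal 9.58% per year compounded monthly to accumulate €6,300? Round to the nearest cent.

Periodic rate i = 0.0958/12 = 0.00798333; n = 2 × 12 = 24 periods.
FV-annuity factor × (1+i) = 26.548245; PMT = 6300 / 26.548245 = 237.3038

€237.30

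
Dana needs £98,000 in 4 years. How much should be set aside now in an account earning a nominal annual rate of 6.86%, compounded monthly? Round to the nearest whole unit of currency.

Periodic rate i = 0.0686/12 = 0.00571667; n = 4 × 12 = 48 periods.
Discount factor = (1+0.00571667)^(−48) = 0.760622; PV = 98,000 × 0.760622 = 74,540.9642

£74,541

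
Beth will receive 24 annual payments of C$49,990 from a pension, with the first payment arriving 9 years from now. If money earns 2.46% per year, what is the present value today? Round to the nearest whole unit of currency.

PV at t=8 (ordinary 24-year annuity): 49990 × a(24|0.0246) = 49990 × 17.964274 = 898,034.0793
PV₀ = 898,034.0793 / (1+0.0246)^8 = 898,034.0793 / 1.214604 = 739,363.4975

C$739,363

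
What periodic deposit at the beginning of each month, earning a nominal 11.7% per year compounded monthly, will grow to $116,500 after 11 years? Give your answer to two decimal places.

$432.76

i = 0.117/12 = 0.00975 per month; n = 11·12 = 132.
FV-annuity factor × (1+i) = 269.204228; PMT = 116500 / 269.204228 = 432.7569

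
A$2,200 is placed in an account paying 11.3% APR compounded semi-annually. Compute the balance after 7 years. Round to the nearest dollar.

With 2 periods per year: i = 0.0565, n = 14.
FV = PV·(1+i)^n = 2,200 × 2.158604 = 4,748.9293

A$4,749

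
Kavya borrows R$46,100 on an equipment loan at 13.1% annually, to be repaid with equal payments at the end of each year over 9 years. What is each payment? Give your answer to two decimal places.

R$9,016.88

Annuity-PV factor = 5.112632; PMT = 46100 / 5.112632 = 9,016.8824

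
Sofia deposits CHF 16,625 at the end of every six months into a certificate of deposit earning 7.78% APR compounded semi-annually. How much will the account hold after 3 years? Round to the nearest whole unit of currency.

With 2 periods per year: i = 0.0389, n = 6.
Accumulation factor s(6|0.0389) = 6.614661; FV = 16625 × 6.614661 = 109,968.7389

CHF 109,969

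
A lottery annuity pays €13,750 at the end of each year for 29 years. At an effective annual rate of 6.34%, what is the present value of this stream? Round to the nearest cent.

PV = PMT · [1 − (1+i)^(−n)] / i = 13750 · 13.120051 = 180,400.7020

€180,400.70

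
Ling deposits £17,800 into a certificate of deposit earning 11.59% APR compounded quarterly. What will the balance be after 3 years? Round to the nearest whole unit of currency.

Periodic rate i = 0.1159/4 = 0.028975; n = 3 × 4 = 12 periods.
17,800 × (1+0.028975)^12 = 17,800 × 1.408828 = 25,077.1329

£25,077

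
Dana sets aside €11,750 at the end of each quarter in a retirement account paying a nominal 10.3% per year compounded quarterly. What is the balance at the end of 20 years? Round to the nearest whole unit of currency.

€3,031,739

i = 0.103/4 = 0.02575 per quarter; n = 20·4 = 80.
Accumulation factor s(80|0.02575) = 258.020356; FV = 11750 × 258.020356 = 3,031,739.1805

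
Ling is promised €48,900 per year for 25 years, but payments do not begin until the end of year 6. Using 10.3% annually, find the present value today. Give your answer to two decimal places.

€265,726.78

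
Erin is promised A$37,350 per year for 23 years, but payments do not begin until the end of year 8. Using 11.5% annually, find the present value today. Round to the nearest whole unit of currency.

A$139,191

Value one period before first payment (t=7): 37350 × [1 − (1+0.115)^(−23)] / 0.115 = 37350 × 7.984471 = 298,219.9944
Discount back 7 years: 298,219.9944 × (1+0.115)^(−7) = 298,219.9944 × 0.466741 = 139,191.4907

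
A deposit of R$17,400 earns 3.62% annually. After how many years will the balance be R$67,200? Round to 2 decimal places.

n = ln(67200/17400) / ln(1+0.0362) = ln(3.86207) / 0.035560 = 37.9976 years

38.00 years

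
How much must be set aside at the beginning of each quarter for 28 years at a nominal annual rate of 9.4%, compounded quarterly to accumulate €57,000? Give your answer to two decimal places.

€104.83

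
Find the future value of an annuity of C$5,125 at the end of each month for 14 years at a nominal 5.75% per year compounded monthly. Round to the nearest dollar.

C$1,318,133

With 12 periods per year: i = 0.00479167, n = 168.
FV = 5125 × [(1+0.00479167)^168 − 1] / 0.00479167 = 5125 × 257.196640 = 1,318,132.7783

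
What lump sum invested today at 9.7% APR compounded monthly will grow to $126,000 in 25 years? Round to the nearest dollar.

i = 0.097/12 = 0.00808333 per month; n = 25·12 = 300.
Discount factor = (1+0.00808333)^(−300) = 0.089345; PV = 126,000 × 0.089345 = 11,257.4536

$11,257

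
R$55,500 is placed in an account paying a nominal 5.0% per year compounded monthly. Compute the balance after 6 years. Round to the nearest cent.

R$74,870.48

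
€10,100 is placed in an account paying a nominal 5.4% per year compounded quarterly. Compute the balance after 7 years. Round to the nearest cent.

Periodic rate i = 0.054/4 = 0.0135; n = 7 × 4 = 28 periods.
FV = PV·(1+i)^n = 10,100 × 1.455677 = 14,702.3399

€14,702.34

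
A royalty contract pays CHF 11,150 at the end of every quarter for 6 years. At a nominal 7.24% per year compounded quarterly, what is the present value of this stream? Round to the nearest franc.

Periodic rate i = 0.0724/4 = 0.0181; n = 6 × 4 = 24 periods.
PV = 11150 × [1 − (1+0.0181)^(−24)] / 0.0181 = 11150 × 19.327411 = 215,500.6365

CHF 215,501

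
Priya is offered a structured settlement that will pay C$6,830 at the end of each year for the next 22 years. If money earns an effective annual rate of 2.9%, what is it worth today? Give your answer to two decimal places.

C$109,947.66

PV = 6830 × [1 − (1+0.029)^(−22)] / 0.029 = 6830 × 16.097753 = 109,947.6558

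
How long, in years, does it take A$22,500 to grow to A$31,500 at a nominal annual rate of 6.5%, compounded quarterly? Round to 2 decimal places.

Periodic rate i = 0.065/4 = 0.01625.
n = ln(31500/22500) / ln(1+0.01625) = ln(1.40000) / 0.016119 = 20.8738 quarters
= 20.8738/4 years

5.22 years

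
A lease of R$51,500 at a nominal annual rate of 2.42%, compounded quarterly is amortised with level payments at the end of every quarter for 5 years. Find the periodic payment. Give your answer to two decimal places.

i = 0.0242/4 = 0.00605 per quarter; n = 5·4 = 20.
Annuity-PV factor = 18.783962; PMT = 51500 / 18.783962 = 2,741.7005

R$2,741.70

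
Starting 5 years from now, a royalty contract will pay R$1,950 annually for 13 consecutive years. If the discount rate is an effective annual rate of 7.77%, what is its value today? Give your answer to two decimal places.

R$11,571.53

PV at t=4 (ordinary 13-year annuity): 1950 × a(13|0.0777) = 1950 × 8.004748 = 15,609.2583
PV₀ = 15,609.2583 / (1+0.0777)^4 = 15,609.2583 / 1.348937 = 11,571.5286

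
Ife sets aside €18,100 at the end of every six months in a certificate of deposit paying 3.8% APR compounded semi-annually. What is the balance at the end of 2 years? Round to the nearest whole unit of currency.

€74,490

Periodic rate i = 0.038/2 = 0.019; n = 2 × 2 = 4 periods.
FV = PMT · [(1+i)^n − 1] / i = 18100 · 4.115451 = 74,489.6605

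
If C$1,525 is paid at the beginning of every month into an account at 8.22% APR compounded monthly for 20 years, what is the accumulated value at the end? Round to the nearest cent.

With 12 periods per year: i = 0.00685, n = 240.
FV = 1525 × [(1+0.00685)^240 − 1] / 0.00685 × (1+i) = 1525 × 609.533981 = 929,539.3211
(Beginning-of-period payments → annuity-due factor ×(1+i).)

C$929,539.32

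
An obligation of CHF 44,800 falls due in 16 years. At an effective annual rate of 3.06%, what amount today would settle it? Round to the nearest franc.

CHF 27,659

Discount factor = (1+0.0306)^(−16) = 0.617387; PV = 44,800 × 0.617387 = 27,658.9573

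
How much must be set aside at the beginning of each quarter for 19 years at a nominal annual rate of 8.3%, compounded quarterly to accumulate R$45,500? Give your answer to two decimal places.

R$245.80

Periodic rate i = 0.083/4 = 0.02075; n = 19 × 4 = 76 periods.
FV-annuity factor × (1+i) = 185.108595; PMT = 45500 / 185.108595 = 245.8017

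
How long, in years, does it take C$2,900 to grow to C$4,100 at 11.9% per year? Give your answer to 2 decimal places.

3.08 years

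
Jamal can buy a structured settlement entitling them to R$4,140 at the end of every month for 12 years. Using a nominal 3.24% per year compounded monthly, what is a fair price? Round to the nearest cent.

With 12 periods per year: i = 0.0027, n = 144.
Annuity factor a(144|0.0027) = 119.175895; PV = 4140 × 119.175895 = 493,388.2035

R$493,388.20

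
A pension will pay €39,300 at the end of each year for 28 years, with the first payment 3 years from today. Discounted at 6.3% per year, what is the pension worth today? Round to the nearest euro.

€452,277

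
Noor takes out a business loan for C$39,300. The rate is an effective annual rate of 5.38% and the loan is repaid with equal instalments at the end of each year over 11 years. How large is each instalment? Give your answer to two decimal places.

C$4,826.17

PMT = 39300 / ( [1 − (1+0.0538)^(−11)] / 0.0538 ) = 39300 / 8.143103 = 4,826.1703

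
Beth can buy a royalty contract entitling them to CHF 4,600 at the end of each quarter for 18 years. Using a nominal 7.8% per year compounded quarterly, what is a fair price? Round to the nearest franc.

i = 0.078/4 = 0.0195 per quarter; n = 18·4 = 72.
Annuity factor a(72|0.0195) = 38.515170; PV = 4600 × 38.515170 = 177,169.7819

CHF 177,170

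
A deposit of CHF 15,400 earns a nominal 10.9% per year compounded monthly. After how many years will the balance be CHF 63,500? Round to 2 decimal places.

Periodic rate i = 0.109/12 = 0.00908333.
(1+i)^n = 63500/15400 = 4.12338, so n = ln 4.12338 / ln 1.00908 = 156.6712 months
= 156.6712/12 years

13.06 years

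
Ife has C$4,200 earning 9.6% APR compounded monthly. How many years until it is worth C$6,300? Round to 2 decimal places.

Periodic rate i = 0.096/12 = 0.008.
n = ln(6300/4200) / ln(1+0.008) = ln(1.50000) / 0.007968 = 50.8856 months
= 50.8856/12 years

4.24 years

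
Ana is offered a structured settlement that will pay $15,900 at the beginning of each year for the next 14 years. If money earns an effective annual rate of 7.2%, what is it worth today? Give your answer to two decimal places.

$147,293.20

PV = PMT · [1 − (1+i)^(−n)] / i × (1+i) = 15900 · 9.263724 = 147,293.2041
(annuity-due: payments at period start, so ×(1+i).)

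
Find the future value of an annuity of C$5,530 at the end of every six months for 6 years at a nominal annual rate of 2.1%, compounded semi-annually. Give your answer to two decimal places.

With 2 periods per year: i = 0.0105, n = 12.
FV = 5530 × [(1+0.0105)^12 − 1] / 0.0105 = 5530 × 12.717838 = 70,329.6429

C$70,329.64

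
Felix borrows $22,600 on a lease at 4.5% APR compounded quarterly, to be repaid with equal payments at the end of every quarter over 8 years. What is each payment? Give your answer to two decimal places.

i = 0.045/4 = 0.01125 per quarter; n = 8·4 = 32.
Annuity-PV factor = 26.748442; PMT = 22600 / 26.748442 = 844.9090

$844.91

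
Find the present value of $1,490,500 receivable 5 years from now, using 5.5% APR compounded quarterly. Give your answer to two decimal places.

i = 0.055/4 = 0.01375 per quarter; n = 5·4 = 20.
PV = FV·(1+i)^(−n) = 1,490,500 × 0.760996 = 1,134,265.2735

$1,134,265.27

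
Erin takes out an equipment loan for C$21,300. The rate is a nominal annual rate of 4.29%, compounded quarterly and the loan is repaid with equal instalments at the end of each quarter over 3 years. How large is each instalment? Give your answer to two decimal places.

C$1,901.16

Periodic rate i = 0.0429/4 = 0.010725; n = 3 × 4 = 12 periods.
Annuity-PV factor = 11.203691; PMT = 21300 / 11.203691 = 1,901.1591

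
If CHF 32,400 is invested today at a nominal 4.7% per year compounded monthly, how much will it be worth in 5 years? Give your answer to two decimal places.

CHF 40,964.24

i = 0.047/12 = 0.00391667 per month; n = 5·12 = 60.
32,400 × (1+0.00391667)^60 = 32,400 × 1.264328 = 40,964.2368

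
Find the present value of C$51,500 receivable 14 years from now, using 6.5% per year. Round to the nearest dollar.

PV = 51,500 / (1 + 0.065)^14 = 51,500 / 2.414874 = 21,326.1628

C$21,326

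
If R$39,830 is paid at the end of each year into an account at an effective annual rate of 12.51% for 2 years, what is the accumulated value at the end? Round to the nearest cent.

R$84,642.73

FV = PMT · [(1+i)^n − 1] / i = 39830 · 2.125100 = 84,642.7330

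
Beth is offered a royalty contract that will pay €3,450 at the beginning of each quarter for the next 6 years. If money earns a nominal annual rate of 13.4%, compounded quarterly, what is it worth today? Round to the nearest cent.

i = 0.134/4 = 0.0335 per quarter; n = 6·4 = 24.
Annuity factor a(24|0.0335) × (1+i) = 16.860862; PV = 3450 × 16.860862 = 58,169.9729
(Beginning-of-period payments → annuity-due factor ×(1+i).)

€58,169.97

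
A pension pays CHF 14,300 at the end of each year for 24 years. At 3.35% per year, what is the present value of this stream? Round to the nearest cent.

Annuity factor a(24|0.0335) = 16.314332; PV = 14300 × 16.314332 = 233,294.9419

CHF 233,294.94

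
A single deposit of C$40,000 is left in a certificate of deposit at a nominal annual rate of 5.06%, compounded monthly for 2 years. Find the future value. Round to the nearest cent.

Periodic rate i = 0.0506/12 = 0.00421667; n = 2 × 12 = 24 periods.
FV = PV·(1+i)^n = 40,000 × 1.106263 = 44,250.5008

C$44,250.50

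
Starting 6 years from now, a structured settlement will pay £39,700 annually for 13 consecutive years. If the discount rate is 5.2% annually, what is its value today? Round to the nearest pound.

Value one period before first payment (t=5): 39700 × [1 − (1+0.052)^(−13)] / 0.052 = 39700 × 9.281480 = 368,474.7719
PV₀ = 368,474.7719 / (1+0.052)^5 = 368,474.7719 / 1.288483 = 285,975.6525

£285,976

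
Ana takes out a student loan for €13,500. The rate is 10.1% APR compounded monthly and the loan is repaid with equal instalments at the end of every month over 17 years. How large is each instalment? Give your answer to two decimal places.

€138.72

With 12 periods per year: i = 0.00841667, n = 204.
PMT = 13500 / ( [1 − (1+0.00841667)^(−204)] / 0.00841667 ) = 13500 / 97.318891 = 138.7192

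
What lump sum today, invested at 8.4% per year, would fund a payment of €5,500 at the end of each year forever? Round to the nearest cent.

PV = PMT / i = 5500 / 0.084 = 65,476.1905

€65,476.19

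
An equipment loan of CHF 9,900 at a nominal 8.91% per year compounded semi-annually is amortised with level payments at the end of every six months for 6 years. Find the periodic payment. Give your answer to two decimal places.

With 2 periods per year: i = 0.04455, n = 12.
Annuity-PV factor = 9.142099; PMT = 9900 / 9.142099 = 1,082.9023

CHF 1,082.90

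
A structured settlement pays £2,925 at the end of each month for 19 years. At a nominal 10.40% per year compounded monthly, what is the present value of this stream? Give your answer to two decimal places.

£290,314.86

Periodic rate i = 0.104/12 = 0.00866667; n = 19 × 12 = 228 periods.
PV = PMT · [1 − (1+i)^(−n)] / i = 2925 · 99.252943 = 290,314.8595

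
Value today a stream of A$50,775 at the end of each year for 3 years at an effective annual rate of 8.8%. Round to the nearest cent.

Annuity factor a(3|0.088) = 2.540345; PV = 50775 × 2.540345 = 128,985.9957

A$128,986.00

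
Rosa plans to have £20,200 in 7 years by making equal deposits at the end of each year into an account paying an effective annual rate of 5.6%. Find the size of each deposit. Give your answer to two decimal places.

£2,436.05

PMT = 20200 / ( [(1+0.056)^7 − 1] / 0.056 ) = 20200 / 8.292117 = 2,436.0486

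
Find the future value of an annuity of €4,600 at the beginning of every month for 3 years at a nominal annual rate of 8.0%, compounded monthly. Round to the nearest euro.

i = 0.08/12 = 0.00666667 per month; n = 3·12 = 36.
FV = 4600 × [(1+0.00666667)^36 − 1] / 0.00666667 × (1+i) = 4600 × 40.805795 = 187,706.6561
(annuity-due: payments at period start, so ×(1+i).)

€187,707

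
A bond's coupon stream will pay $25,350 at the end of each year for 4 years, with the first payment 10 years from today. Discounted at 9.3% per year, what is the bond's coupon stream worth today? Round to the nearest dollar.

$36,648

PV at t=9 (ordinary 4-year annuity): 25350 × a(4|0.093) = 25350 × 3.218501 = 81,589.0010
PV₀ = 81,589.0010 / (1+0.093)^9 = 81,589.0010 / 2.226289 = 36,647.9898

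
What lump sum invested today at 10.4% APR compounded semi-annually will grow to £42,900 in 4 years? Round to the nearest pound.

With 2 periods per year: i = 0.052, n = 8.
PV = FV·(1+i)^(−n) = 42,900 × 0.666613 = 28,597.7176

£28,598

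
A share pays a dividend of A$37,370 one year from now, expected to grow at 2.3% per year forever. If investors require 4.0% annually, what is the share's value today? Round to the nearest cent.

A$2,198,235.29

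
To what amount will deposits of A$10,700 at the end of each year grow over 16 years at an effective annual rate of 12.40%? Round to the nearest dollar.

Accumulation factor s(16|0.124) = 44.276156; FV = 10700 × 44.276156 = 473,754.8683

A$473,755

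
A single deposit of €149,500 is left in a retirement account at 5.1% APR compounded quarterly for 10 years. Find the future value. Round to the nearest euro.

With 4 periods per year: i = 0.01275, n = 40.
149,500 × (1+0.01275)^40 = 149,500 × 1.659931 = 248,159.7065

€248,160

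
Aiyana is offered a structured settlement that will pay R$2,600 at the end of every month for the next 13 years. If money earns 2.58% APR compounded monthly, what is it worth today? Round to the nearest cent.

R$344,276.88

Periodic rate i = 0.0258/12 = 0.00215; n = 13 × 12 = 156 periods.
PV = 2600 × [1 − (1+0.00215)^(−156)] / 0.00215 = 2600 × 132.414185 = 344,276.8821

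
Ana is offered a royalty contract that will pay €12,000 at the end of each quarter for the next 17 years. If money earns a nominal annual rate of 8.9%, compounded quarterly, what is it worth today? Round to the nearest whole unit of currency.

i = 0.089/4 = 0.02225 per quarter; n = 17·4 = 68.
PV = PMT · [1 − (1+i)^(−n)] / i = 12000 · 34.879467 = 418,553.6021

€418,554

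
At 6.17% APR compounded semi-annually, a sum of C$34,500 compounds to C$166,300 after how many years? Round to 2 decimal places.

25.88 years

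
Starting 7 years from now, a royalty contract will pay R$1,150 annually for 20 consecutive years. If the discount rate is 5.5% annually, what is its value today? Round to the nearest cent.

Value one period before first payment (t=6): 1150 × [1 − (1+0.055)^(−20)] / 0.055 = 1150 × 11.950382 = 13,742.9399
PV₀ = 13,742.9399 / (1+0.055)^6 = 13,742.9399 / 1.378843 = 9,967.0099

R$9,967.01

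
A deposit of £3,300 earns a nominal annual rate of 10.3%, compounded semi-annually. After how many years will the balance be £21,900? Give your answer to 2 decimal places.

Periodic rate i = 0.103/2 = 0.0515.
(1+i)^n = 21900/3300 = 6.63636, so n = ln 6.63636 / ln 1.0515 = 37.6872 half-years
= 37.6872/2 years

18.84 years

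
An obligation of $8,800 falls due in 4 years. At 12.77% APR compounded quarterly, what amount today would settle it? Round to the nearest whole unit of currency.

$5,322

With 4 periods per year: i = 0.031925, n = 16.
Discount factor = (1+0.031925)^(−16) = 0.604825; PV = 8,800 × 0.604825 = 5,322.4615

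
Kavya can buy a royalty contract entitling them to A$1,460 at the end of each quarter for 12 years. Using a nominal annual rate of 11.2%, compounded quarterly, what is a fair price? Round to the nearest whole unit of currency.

A$38,290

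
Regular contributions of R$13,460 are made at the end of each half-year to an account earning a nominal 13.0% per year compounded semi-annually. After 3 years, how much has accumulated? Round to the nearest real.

With 2 periods per year: i = 0.065, n = 6.
FV = 13460 × [(1+0.065)^6 − 1] / 0.065 = 13460 × 7.063728 = 95,077.7740

R$95,078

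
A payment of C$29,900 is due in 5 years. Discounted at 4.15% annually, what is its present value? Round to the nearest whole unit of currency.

C$24,399

PV = 29,900 / (1 + 0.0415)^5 = 29,900 / 1.225452 = 24,399.1567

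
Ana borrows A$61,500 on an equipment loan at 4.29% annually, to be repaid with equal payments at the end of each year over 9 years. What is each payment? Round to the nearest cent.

PMT = 61500 / ( [1 − (1+0.0429)^(−9)] / 0.0429 ) = 61500 / 7.338045 = 8,380.9784

A$8,380.98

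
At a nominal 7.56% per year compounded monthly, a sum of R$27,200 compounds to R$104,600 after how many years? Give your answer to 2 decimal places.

17.87 years

Periodic rate i = 0.0756/12 = 0.0063.
n = ln(104600/27200) / ln(1+0.0063) = ln(3.84559) / 0.006280 = 214.4706 months
= 214.4706/12 years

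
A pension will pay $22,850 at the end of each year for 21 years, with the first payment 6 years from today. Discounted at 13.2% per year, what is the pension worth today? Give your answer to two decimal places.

$86,236.61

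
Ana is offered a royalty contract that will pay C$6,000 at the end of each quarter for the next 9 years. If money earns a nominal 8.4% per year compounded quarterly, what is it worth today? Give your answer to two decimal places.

C$150,505.40

i = 0.084/4 = 0.021 per quarter; n = 9·4 = 36.
PV = 6000 × [1 − (1+0.021)^(−36)] / 0.021 = 6000 × 25.084233 = 150,505.3979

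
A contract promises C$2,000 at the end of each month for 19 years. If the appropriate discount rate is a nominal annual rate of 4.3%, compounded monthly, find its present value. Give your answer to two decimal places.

C$311,218.32

With 12 periods per year: i = 0.00358333, n = 228.
PV = 2000 × [1 − (1+0.00358333)^(−228)] / 0.00358333 = 2000 × 155.609162 = 311,218.3249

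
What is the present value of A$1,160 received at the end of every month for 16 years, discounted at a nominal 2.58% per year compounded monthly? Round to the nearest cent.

A$182,315.34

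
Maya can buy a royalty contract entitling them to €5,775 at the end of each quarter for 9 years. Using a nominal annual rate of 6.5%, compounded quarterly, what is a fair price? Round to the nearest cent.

€156,464.59

i = 0.065/4 = 0.01625 per quarter; n = 9·4 = 36.
Annuity factor a(36|0.01625) = 27.093435; PV = 5775 × 27.093435 = 156,464.5865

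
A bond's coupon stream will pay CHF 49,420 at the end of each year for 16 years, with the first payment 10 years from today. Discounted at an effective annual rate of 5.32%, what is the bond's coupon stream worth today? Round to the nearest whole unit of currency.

PV at t=9 (ordinary 16-year annuity): 49420 × a(16|0.0532) = 49420 × 10.595087 = 523,609.1990
PV₀ = 523,609.1990 / (1+0.0532)^9 = 523,609.1990 / 1.594401 = 328,404.8890

CHF 328,405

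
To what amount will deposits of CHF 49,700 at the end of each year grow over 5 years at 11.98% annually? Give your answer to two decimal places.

CHF 315,611.07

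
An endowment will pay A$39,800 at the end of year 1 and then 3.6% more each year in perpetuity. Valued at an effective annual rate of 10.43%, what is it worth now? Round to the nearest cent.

A$582,723.28

PV = D₁/(r − g) = 39800/(0.1043 − 0.036) = 582,723.2796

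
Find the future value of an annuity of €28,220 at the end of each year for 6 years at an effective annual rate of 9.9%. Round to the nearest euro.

€217,186

FV = PMT · [(1+i)^n − 1] / i = 28220 · 7.696160 = 217,185.6451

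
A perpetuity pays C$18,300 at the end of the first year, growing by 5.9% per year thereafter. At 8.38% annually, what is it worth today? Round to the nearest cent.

PV = PMT / (i − g) = 18300 / (0.0838 − 0.059) = 18300 / 0.024800 = 737,903.2258

C$737,903.23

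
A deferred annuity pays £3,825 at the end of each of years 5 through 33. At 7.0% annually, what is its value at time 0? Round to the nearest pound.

PV at t=4 (ordinary 29-year annuity): 3825 × a(29|0.07) = 3825 × 12.277674 = 46,962.1033
Discount back 4 years: 46,962.1033 × (1+0.07)^(−4) = 46,962.1033 × 0.762895 = 35,827.1638

£35,827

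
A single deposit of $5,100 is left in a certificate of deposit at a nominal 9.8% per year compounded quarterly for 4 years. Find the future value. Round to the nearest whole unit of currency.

$7,512

With 4 periods per year: i = 0.0245, n = 16.
5,100 × (1+0.0245)^16 = 5,100 × 1.472962 = 7,512.1038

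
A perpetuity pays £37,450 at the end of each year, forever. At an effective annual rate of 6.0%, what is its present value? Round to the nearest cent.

£624,166.67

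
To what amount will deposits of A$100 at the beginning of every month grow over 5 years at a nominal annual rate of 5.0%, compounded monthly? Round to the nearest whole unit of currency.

A$6,829

With 12 periods per year: i = 0.00416667, n = 60.
FV = PMT · [(1+i)^n − 1] / i × (1+i) = 100 · 68.289442 = 6,828.9442
(annuity-due: payments at period start, so ×(1+i).)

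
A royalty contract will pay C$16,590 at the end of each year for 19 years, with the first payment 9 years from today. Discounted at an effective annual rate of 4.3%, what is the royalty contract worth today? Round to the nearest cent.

PV at t=8 (ordinary 19-year annuity): 16590 × a(19|0.043) = 16590 × 12.805492 = 212,443.1067
PV₀ = 212,443.1067 / (1+0.043)^8 = 212,443.1067 / 1.400472 = 151,693.9207

C$151,693.92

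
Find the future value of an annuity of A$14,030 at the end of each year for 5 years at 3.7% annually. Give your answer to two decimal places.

A$75,536.75

FV = PMT · [(1+i)^n − 1] / i = 14030 · 5.383945 = 75,536.7503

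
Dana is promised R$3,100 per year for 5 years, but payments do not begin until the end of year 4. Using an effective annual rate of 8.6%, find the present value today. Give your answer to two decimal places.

R$9,512.71

Value one period before first payment (t=3): 3100 × [1 − (1+0.086)^(−5)] / 0.086 = 3100 × 3.930359 = 12,184.1119
Discount back 3 years: 12,184.1119 × (1+0.086)^(−3) = 12,184.1119 × 0.780747 = 9,512.7132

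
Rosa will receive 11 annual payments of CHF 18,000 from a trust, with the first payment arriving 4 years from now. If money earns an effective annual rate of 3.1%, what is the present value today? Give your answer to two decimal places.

Value one period before first payment (t=3): 18000 × [1 − (1+0.031)^(−11)] / 0.031 = 18000 × 9.201585 = 165,628.5374
PV₀ = 165,628.5374 / (1+0.031)^3 = 165,628.5374 / 1.095913 = 151,132.9540

CHF 151,132.95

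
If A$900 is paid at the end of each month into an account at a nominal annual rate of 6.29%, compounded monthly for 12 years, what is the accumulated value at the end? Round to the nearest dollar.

A$192,820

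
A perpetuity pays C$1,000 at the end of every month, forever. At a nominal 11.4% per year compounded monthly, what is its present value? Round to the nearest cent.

C$105,263.16

Periodic rate i = 0.114/12 = 0.0095.
PV = PMT / i = 1000 / 0.0095 = 105,263.1579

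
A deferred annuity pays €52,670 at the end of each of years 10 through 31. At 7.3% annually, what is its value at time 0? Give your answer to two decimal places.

€301,468.94

PV at t=9 (ordinary 22-year annuity): 52670 × a(22|0.073) = 52670 × 10.791374 = 568,381.6824
PV₀ = 568,381.6824 / (1+0.073)^9 = 568,381.6824 / 1.885374 = 301,468.9411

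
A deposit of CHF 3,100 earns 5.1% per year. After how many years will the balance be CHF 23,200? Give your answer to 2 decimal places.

40.46 years

(1+i)^n = 23200/3100 = 7.48387, so n = ln 7.48387 / ln 1.051 = 40.4637 years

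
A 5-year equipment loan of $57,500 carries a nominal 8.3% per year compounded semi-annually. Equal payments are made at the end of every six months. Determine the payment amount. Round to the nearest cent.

$7,142.27

With 2 periods per year: i = 0.0415, n = 10.
PMT = 57500 / ( [1 − (1+0.0415)^(−10)] / 0.0415 ) = 57500 / 8.050667 = 7,142.2650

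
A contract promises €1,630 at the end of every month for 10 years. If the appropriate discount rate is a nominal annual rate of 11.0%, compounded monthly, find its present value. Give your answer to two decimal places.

With 12 periods per year: i = 0.00916667, n = 120.
PV = PMT · [1 − (1+i)^(−n)] / i = 1630 · 72.595275 = 118,330.2988

€118,330.30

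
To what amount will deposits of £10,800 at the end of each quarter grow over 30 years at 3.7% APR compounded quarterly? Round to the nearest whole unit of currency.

£2,357,220

Periodic rate i = 0.037/4 = 0.00925; n = 30 × 4 = 120 periods.
FV = PMT · [(1+i)^n − 1] / i = 10800 · 218.261145 = 2,357,220.3623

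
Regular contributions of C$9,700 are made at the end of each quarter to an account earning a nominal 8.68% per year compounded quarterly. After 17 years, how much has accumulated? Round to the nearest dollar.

With 4 periods per year: i = 0.0217, n = 68.
FV = PMT · [(1+i)^n − 1] / i = 9700 · 152.312185 = 1,477,428.1914

C$1,477,428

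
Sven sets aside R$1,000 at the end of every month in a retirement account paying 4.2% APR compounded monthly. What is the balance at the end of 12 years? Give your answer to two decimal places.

R$186,820.97

i = 0.042/12 = 0.0035 per month; n = 12·12 = 144.
FV = 1000 × [(1+0.0035)^144 − 1] / 0.0035 = 1000 × 186.820972 = 186,820.9717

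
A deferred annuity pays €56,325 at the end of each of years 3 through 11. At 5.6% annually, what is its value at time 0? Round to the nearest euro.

Value one period before first payment (t=2): 56325 × [1 − (1+0.056)^(−9)] / 0.056 = 56325 × 6.921692 = 389,864.2793
Discount back 2 years: 389,864.2793 × (1+0.056)^(−2) = 389,864.2793 × 0.896752 = 349,611.4189

€349,611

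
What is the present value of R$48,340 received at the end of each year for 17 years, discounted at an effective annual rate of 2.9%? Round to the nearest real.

R$641,605

PV = PMT · [1 − (1+i)^(−n)] / i = 48340 · 13.272760 = 641,605.2400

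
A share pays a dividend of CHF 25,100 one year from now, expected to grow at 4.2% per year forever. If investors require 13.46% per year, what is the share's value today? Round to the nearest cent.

CHF 271,058.32

PV = PMT / (i − g) = 25100 / (0.1346 − 0.042) = 25100 / 0.092600 = 271,058.3153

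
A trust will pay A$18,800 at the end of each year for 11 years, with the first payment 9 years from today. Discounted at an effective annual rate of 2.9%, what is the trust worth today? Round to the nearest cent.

Value one period before first payment (t=8): 18800 × [1 − (1+0.029)^(−11)] / 0.029 = 18800 × 9.304083 = 174,916.7638
PV₀ = 174,916.7638 / (1+0.029)^8 = 174,916.7638 / 1.256964 = 139,158.0824

A$139,158.08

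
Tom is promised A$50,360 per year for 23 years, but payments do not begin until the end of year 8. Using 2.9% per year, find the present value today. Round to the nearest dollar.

PV at t=7 (ordinary 23-year annuity): 50360 × a(23|0.029) = 50360 × 16.615893 = 836,776.3476
Discount back 7 years: 836,776.3476 × (1+0.029)^(−7) = 836,776.3476 × 0.818639 = 685,017.6673

A$685,018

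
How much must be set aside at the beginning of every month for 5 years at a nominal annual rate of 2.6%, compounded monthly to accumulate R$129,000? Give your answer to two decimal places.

R$2,011.24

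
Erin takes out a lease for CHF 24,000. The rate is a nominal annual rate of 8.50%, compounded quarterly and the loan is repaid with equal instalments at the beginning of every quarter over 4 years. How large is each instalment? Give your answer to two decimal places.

CHF 1,748.01

With 4 periods per year: i = 0.02125, n = 16.
PMT = 24000 / ( [1 − (1+0.02125)^(−16)] / 0.02125 × (1+i) ) = 24000 / 13.729913 = 1,748.0082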